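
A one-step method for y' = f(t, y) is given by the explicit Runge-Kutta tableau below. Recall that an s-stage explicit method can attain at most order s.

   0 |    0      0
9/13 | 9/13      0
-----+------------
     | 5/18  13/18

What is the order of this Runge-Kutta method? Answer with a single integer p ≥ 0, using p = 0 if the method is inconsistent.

b = (5/18, 13/18)
c = (0, 9/13)
Σ b_i: 5/18·1 + 13/18·1 = 1 ✓
b·c: 13/18·9/13 = 1/2 ✓; 2 stages ⇒ order 2.

2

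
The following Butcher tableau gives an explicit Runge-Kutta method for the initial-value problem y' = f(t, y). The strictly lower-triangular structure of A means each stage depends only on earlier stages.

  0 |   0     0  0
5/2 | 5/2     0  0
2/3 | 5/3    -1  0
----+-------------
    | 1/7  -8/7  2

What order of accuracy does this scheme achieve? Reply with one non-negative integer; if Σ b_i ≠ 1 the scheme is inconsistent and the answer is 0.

1

b = (1/7, -8/7, 2)
c = (0, 5/2, 2/3)
Ac = (0, 0, -5/2)
Σ b_i: 1/7·1 + (-8/7)·1 + 2·1 = 1 ✓
b·c: (-8/7)·5/2 + 2·2/3 = -32/21 ≠ 1/2 ⇒ order 1.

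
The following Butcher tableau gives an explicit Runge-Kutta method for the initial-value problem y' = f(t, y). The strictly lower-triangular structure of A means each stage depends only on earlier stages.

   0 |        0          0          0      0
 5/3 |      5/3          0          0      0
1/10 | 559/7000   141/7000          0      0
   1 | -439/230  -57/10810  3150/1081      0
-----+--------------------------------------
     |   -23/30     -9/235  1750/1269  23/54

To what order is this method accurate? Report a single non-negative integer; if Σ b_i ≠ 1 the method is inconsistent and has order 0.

4

b = (-23/30, -9/235, 1750/1269, 23/54)
c = (0, 5/3, 1/10, 1)
Ac = (0, 0, 47/1400, 13/46)
Σ b_i: (-23/30)·1 + (-9/235)·1 + 1750/1269·1 + 23/54·1 = 1 ✓
b·c: (-9/235)·5/3 + 1750/1269·1/10 + 23/54·1 = 1/2 ✓
b·c²: (-9/235)·25/9 + 1750/1269·1/100 + 23/54·1 = 1/3 ✓
b·Ac: 1750/1269·47/1400 + 23/54·13/46 = 1/6 ✓
b·c³: (-9/235)·125/27 + 1750/1269·1/1000 + 23/54·1 = 1/4 ✓
b·(c∘Ac): 1750/1269·47/14000 + 23/54·13/46 = 1/8 ✓
b·Ac²: 1750/1269·47/840 + 23/54·1/69 = 1/12 ✓
b·A²c: 23/54·9/92 = 1/24 ✓; 4 stages ⇒ order 4.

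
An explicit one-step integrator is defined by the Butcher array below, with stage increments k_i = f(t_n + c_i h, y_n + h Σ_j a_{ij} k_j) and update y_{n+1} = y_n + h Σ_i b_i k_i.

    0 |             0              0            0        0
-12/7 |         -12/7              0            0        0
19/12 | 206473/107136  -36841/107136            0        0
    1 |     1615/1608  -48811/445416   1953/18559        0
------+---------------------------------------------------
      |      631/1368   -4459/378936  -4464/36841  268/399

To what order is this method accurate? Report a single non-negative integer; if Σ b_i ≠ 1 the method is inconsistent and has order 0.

4

b = (631/1368, -4459/378936, -4464/36841, 268/399)
c = (0, -12/7, 19/12, 1)
Ac = (0, 0, 5263/8928, 95/268)
Σ b_i: 631/1368·1 + (-4459/378936)·1 + (-4464/36841)·1 + 268/399·1 = 1 ✓
b·c: (-4459/378936)·(-12/7) + (-4464/36841)·19/12 + 268/399·1 = 1/2 ✓
b·c²: (-4459/378936)·144/49 + (-4464/36841)·361/144 + 268/399·1 = 1/3 ✓
b·Ac: (-4464/36841)·5263/8928 + 268/399·95/268 = 1/6 ✓
b·c³: (-4459/378936)·(-1728/343) + (-4464/36841)·6859/1728 + 268/399·1 = 1/4 ✓
b·(c∘Ac): (-4464/36841)·99997/107136 + 268/399·95/268 = 1/8 ✓
b·Ac²: (-4464/36841)·(-5263/5208) + 268/399·(-437/7504) = 1/12 ✓
b·A²c: 268/399·133/2144 = 1/24 ✓; 4 stages ⇒ order 4.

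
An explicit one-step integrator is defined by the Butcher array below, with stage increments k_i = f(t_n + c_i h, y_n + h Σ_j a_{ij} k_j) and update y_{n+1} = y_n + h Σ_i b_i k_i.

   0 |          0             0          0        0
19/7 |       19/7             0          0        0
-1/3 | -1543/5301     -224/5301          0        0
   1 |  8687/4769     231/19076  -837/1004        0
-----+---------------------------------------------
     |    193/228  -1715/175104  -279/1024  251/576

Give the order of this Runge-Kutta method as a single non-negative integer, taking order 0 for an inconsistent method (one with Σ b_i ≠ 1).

4

b = (193/228, -1715/175104, -279/1024, 251/576)
c = (0, 19/7, -1/3, 1)
Ac = (0, 0, -32/279, 78/251)
Σ b_i: 193/228·1 + (-1715/175104)·1 + (-279/1024)·1 + 251/576·1 = 1 ✓
b·c: (-1715/175104)·19/7 + (-279/1024)·(-1/3) + 251/576·1 = 1/2 ✓
b·c²: (-1715/175104)·361/49 + (-279/1024)·1/9 + 251/576·1 = 1/3 ✓
b·Ac: (-279/1024)·(-32/279) + 251/576·78/251 = 1/6 ✓
b·c³: (-1715/175104)·6859/343 + (-279/1024)·(-1/27) + 251/576·1 = 1/4 ✓
b·(c∘Ac): (-279/1024)·32/837 + 251/576·78/251 = 1/8 ✓
b·Ac²: (-279/1024)·(-608/1953) + 251/576·(-6/1757) = 1/12 ✓
b·A²c: 251/576·24/251 = 1/24 ✓; 4 stages ⇒ order 4.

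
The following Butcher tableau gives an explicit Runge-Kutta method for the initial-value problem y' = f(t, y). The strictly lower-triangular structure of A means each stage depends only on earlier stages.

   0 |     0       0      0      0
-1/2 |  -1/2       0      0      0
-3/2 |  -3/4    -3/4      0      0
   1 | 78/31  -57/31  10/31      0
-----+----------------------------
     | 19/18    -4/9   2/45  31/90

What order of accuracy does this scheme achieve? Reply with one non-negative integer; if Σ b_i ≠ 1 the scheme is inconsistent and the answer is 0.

4

b = (19/18, -4/9, 2/45, 31/90)
c = (0, -1/2, -3/2, 1)
Ac = (0, 0, 3/8, 27/62)
Σ b_i: 19/18·1 + (-4/9)·1 + 2/45·1 + 31/90·1 = 1 ✓
b·c: (-4/9)·(-1/2) + 2/45·(-3/2) + 31/90·1 = 1/2 ✓
b·c²: (-4/9)·1/4 + 2/45·9/4 + 31/90·1 = 1/3 ✓
b·Ac: 2/45·3/8 + 31/90·27/62 = 1/6 ✓
b·c³: (-4/9)·(-1/8) + 2/45·(-27/8) + 31/90·1 = 1/4 ✓
b·(c∘Ac): 2/45·(-9/16) + 31/90·27/62 = 1/8 ✓
b·Ac²: 2/45·(-3/16) + 31/90·33/124 = 1/12 ✓
b·A²c: 31/90·15/124 = 1/24 ✓; 4 stages ⇒ order 4.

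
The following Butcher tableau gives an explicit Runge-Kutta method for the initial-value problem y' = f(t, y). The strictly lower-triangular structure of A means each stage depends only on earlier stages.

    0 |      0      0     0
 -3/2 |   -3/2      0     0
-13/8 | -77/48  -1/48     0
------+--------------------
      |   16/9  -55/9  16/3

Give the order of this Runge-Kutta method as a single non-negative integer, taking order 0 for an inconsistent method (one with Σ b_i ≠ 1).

3

b = (16/9, -55/9, 16/3)
c = (0, -3/2, -13/8)
Ac = (0, 0, 1/32)
Σ b_i: 16/9·1 + (-55/9)·1 + 16/3·1 = 1 ✓
b·c: (-55/9)·(-3/2) + 16/3·(-13/8) = 1/2 ✓
b·c²: (-55/9)·9/4 + 16/3·169/64 = 1/3 ✓
b·Ac: 16/3·1/32 = 1/6 ✓; 3 stages ⇒ order 3.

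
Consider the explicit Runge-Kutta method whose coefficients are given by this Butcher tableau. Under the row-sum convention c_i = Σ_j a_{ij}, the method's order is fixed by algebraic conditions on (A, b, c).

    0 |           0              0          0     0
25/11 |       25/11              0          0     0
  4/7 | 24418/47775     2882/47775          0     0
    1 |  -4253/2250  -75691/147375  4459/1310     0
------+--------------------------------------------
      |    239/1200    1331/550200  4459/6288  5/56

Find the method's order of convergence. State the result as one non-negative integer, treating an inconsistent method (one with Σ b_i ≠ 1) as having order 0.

b = (239/1200, 1331/550200, 4459/6288, 5/56)
c = (0, 25/11, 4/7, 1)
Ac = (0, 0, 262/1911, 7/9)
Σ b_i: 239/1200·1 + 1331/550200·1 + 4459/6288·1 + 5/56·1 = 1 ✓
b·c: 1331/550200·25/11 + 4459/6288·4/7 + 5/56·1 = 1/2 ✓
b·c²: 1331/550200·625/121 + 4459/6288·16/49 + 5/56·1 = 1/3 ✓
b·Ac: 4459/6288·262/1911 + 5/56·7/9 = 1/6 ✓
b·c³: 1331/550200·15625/1331 + 4459/6288·64/343 + 5/56·1 = 1/4 ✓
b·(c∘Ac): 4459/6288·1048/13377 + 5/56·7/9 = 1/8 ✓
b·Ac²: 4459/6288·6550/21021 + 5/56·(-763/495) = 1/12 ✓
b·A²c: 5/56·7/15 = 1/24 ✓; 4 stages ⇒ order 4.

4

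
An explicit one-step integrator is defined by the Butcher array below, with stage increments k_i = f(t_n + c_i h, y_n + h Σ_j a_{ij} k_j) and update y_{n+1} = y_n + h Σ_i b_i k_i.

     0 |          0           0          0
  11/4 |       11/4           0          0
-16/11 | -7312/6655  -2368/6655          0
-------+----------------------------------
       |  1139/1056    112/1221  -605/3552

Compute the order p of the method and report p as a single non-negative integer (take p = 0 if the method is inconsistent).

3

b = (1139/1056, 112/1221, -605/3552)
c = (0, 11/4, -16/11)
Ac = (0, 0, -592/605)
Σ b_i: 1139/1056·1 + 112/1221·1 + (-605/3552)·1 = 1 ✓
b·c: 112/1221·11/4 + (-605/3552)·(-16/11) = 1/2 ✓
b·c²: 112/1221·121/16 + (-605/3552)·256/121 = 1/3 ✓
b·Ac: (-605/3552)·(-592/605) = 1/6 ✓; 3 stages ⇒ order 3.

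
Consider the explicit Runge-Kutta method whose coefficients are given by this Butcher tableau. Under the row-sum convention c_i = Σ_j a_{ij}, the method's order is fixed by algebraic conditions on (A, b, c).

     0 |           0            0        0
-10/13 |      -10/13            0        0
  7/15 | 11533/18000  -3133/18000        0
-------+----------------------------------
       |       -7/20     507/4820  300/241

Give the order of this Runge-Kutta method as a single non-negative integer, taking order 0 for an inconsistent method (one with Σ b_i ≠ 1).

b = (-7/20, 507/4820, 300/241)
c = (0, -10/13, 7/15)
Ac = (0, 0, 241/1800)
Σ b_i: (-7/20)·1 + 507/4820·1 + 300/241·1 = 1 ✓
b·c: 507/4820·(-10/13) + 300/241·7/15 = 1/2 ✓
b·c²: 507/4820·100/169 + 300/241·49/225 = 1/3 ✓
b·Ac: 300/241·241/1800 = 1/6 ✓; 3 stages ⇒ order 3.

3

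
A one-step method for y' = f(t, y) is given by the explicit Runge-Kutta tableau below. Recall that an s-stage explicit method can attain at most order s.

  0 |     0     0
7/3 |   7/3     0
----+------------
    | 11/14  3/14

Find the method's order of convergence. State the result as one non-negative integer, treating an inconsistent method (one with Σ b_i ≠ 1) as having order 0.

2

b = (11/14, 3/14)
c = (0, 7/3)
Σ b_i: 11/14·1 + 3/14·1 = 1 ✓
b·c: 3/14·7/3 = 1/2 ✓; 2 stages ⇒ order 2.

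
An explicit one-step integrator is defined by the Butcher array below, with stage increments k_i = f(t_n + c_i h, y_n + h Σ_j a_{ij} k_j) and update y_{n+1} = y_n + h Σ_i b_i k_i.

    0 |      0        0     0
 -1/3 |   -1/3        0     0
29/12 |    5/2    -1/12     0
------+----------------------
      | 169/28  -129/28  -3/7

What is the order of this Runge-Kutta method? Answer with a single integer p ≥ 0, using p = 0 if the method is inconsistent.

2

b = (169/28, -129/28, -3/7)
c = (0, -1/3, 29/12)
Ac = (0, 0, 1/36)
Σ b_i: 169/28·1 + (-129/28)·1 + (-3/7)·1 = 1 ✓
b·c: (-129/28)·(-1/3) + (-3/7)·29/12 = 1/2 ✓
b·c²: (-129/28)·1/9 + (-3/7)·841/144 = -1013/336 ≠ 1/3 ⇒ order 2.
b·Ac: (-3/7)·1/36 = -1/84 ≠ 1/6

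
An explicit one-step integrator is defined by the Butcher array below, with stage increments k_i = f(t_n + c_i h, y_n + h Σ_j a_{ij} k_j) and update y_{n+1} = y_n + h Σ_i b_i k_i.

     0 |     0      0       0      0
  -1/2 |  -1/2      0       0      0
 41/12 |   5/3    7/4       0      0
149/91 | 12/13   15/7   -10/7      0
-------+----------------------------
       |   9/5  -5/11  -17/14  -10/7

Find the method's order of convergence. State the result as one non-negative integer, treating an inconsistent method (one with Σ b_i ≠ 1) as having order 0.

b = (9/5, -5/11, -17/14, -10/7)
c = (0, -1/2, 41/12, 149/91)
Ac = (0, 0, -7/8, -125/21)
Σ b_i: 9/5·1 + (-5/11)·1 + (-17/14)·1 + (-10/7)·1 = -999/770 ≠ 1 ⇒ order 0.

0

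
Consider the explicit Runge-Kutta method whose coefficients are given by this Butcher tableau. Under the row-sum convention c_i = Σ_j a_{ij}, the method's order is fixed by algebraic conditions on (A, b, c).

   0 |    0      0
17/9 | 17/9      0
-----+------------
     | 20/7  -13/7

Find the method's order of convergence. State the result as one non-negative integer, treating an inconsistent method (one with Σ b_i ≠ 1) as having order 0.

1

b = (20/7, -13/7)
c = (0, 17/9)
Σ b_i: 20/7·1 + (-13/7)·1 = 1 ✓
b·c: (-13/7)·17/9 = -221/63 ≠ 1/2 ⇒ order 1.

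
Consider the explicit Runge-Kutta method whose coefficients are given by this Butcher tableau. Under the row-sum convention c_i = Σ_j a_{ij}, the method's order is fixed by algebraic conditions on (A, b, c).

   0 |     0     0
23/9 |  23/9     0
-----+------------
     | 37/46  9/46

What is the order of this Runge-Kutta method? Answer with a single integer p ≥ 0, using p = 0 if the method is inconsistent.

2

b = (37/46, 9/46)
c = (0, 23/9)
Σ b_i: 37/46·1 + 9/46·1 = 1 ✓
b·c: 9/46·23/9 = 1/2 ✓; 2 stages ⇒ order 2.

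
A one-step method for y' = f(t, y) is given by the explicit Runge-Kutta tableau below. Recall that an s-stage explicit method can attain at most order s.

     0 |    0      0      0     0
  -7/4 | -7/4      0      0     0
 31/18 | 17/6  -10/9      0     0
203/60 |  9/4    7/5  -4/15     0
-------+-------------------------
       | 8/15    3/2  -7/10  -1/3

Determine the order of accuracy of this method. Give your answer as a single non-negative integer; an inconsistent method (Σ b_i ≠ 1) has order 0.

1

b = (8/15, 3/2, -7/10, -1/3)
c = (0, -7/4, 31/18, 203/60)
Ac = (0, 0, 35/18, -1571/540)
Σ b_i: 8/15·1 + 3/2·1 + (-7/10)·1 + (-1/3)·1 = 1 ✓
b·c: 3/2·(-7/4) + (-7/10)·31/18 + (-1/3)·203/60 = -119/24 ≠ 1/2 ⇒ order 1.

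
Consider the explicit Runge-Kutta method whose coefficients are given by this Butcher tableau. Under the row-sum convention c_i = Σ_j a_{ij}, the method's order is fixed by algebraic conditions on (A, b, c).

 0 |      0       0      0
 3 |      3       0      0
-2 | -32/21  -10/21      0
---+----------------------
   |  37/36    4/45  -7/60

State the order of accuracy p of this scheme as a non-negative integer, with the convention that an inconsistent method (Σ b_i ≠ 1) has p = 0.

3

b = (37/36, 4/45, -7/60)
c = (0, 3, -2)
Ac = (0, 0, -10/7)
Σ b_i: 37/36·1 + 4/45·1 + (-7/60)·1 = 1 ✓
b·c: 4/45·3 + (-7/60)·(-2) = 1/2 ✓
b·c²: 4/45·9 + (-7/60)·4 = 1/3 ✓
b·Ac: (-7/60)·(-10/7) = 1/6 ✓; 3 stages ⇒ order 3.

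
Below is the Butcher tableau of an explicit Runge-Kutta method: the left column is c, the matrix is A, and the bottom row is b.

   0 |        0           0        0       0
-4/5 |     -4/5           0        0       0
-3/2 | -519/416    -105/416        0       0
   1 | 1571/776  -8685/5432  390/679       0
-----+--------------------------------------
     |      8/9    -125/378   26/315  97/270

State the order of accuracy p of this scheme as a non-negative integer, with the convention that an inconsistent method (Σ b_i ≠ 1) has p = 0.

4

b = (8/9, -125/378, 26/315, 97/270)
c = (0, -4/5, -3/2, 1)
Ac = (0, 0, 21/104, 81/194)
Σ b_i: 8/9·1 + (-125/378)·1 + 26/315·1 + 97/270·1 = 1 ✓
b·c: (-125/378)·(-4/5) + 26/315·(-3/2) + 97/270·1 = 1/2 ✓
b·c²: (-125/378)·16/25 + 26/315·9/4 + 97/270·1 = 1/3 ✓
b·Ac: 26/315·21/104 + 97/270·81/194 = 1/6 ✓
b·c³: (-125/378)·(-64/125) + 26/315·(-27/8) + 97/270·1 = 1/4 ✓
b·(c∘Ac): 26/315·(-63/208) + 97/270·81/194 = 1/8 ✓
b·Ac²: 26/315·(-21/130) + 97/270·261/970 = 1/12 ✓
b·A²c: 97/270·45/388 = 1/24 ✓; 4 stages ⇒ order 4.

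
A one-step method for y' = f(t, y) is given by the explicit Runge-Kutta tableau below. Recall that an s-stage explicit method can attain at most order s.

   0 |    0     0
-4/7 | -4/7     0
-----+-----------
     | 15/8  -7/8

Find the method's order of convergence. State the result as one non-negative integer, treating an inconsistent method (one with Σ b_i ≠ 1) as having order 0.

2

b = (15/8, -7/8)
c = (0, -4/7)
Σ b_i: 15/8·1 + (-7/8)·1 = 1 ✓
b·c: (-7/8)·(-4/7) = 1/2 ✓; 2 stages ⇒ order 2.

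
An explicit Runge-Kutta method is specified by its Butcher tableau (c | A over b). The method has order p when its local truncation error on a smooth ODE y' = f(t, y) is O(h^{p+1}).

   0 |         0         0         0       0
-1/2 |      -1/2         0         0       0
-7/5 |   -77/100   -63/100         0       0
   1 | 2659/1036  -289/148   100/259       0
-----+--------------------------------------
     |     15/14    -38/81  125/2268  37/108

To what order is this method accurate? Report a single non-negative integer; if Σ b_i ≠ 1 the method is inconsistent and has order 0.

4

b = (15/14, -38/81, 125/2268, 37/108)
c = (0, -1/2, -7/5, 1)
Ac = (0, 0, 63/200, 129/296)
Σ b_i: 15/14·1 + (-38/81)·1 + 125/2268·1 + 37/108·1 = 1 ✓
b·c: (-38/81)·(-1/2) + 125/2268·(-7/5) + 37/108·1 = 1/2 ✓
b·c²: (-38/81)·1/4 + 125/2268·49/25 + 37/108·1 = 1/3 ✓
b·Ac: 125/2268·63/200 + 37/108·129/296 = 1/6 ✓
b·c³: (-38/81)·(-1/8) + 125/2268·(-343/125) + 37/108·1 = 1/4 ✓
b·(c∘Ac): 125/2268·(-441/1000) + 37/108·129/296 = 1/8 ✓
b·Ac²: 125/2268·(-63/400) + 37/108·159/592 = 1/12 ✓
b·A²c: 37/108·9/74 = 1/24 ✓; 4 stages ⇒ order 4.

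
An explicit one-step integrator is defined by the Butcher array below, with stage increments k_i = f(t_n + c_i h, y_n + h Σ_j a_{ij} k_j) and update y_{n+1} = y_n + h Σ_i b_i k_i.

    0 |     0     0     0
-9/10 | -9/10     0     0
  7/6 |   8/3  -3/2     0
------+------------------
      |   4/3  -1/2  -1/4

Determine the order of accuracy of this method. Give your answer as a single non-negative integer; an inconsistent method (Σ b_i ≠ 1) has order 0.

b = (4/3, -1/2, -1/4)
c = (0, -9/10, 7/6)
Ac = (0, 0, 27/20)
Σ b_i: 4/3·1 + (-1/2)·1 + (-1/4)·1 = 7/12 ≠ 1 ⇒ order 0.

0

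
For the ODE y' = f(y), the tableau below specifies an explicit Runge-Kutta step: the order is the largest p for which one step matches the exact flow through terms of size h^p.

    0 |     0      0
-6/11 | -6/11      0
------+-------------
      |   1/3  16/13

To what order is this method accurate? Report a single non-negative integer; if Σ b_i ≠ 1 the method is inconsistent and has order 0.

b = (1/3, 16/13)
c = (0, -6/11)
Σ b_i: 1/3·1 + 16/13·1 = 61/39 ≠ 1 ⇒ order 0.

0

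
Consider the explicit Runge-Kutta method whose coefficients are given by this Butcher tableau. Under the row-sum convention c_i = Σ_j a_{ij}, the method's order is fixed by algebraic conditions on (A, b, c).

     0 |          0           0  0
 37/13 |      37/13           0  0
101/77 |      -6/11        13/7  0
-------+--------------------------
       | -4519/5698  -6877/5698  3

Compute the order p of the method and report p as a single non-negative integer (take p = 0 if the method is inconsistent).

2

b = (-4519/5698, -6877/5698, 3)
c = (0, 37/13, 101/77)
Ac = (0, 0, 37/7)
Σ b_i: (-4519/5698)·1 + (-6877/5698)·1 + 3·1 = 1 ✓
b·c: (-6877/5698)·37/13 + 3·101/77 = 1/2 ✓
b·c²: (-6877/5698)·1369/169 + 3·10201/5929 = -711443/154154 ≠ 1/3 ⇒ order 2.
b·Ac: 3·37/7 = 111/7 ≠ 1/6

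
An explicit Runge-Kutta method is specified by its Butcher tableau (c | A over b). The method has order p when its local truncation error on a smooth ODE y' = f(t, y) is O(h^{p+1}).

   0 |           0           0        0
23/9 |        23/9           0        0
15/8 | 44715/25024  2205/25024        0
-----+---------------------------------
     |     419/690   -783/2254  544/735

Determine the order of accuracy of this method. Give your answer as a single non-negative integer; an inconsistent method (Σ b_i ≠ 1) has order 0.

3

b = (419/690, -783/2254, 544/735)
c = (0, 23/9, 15/8)
Ac = (0, 0, 245/1088)
Σ b_i: 419/690·1 + (-783/2254)·1 + 544/735·1 = 1 ✓
b·c: (-783/2254)·23/9 + 544/735·15/8 = 1/2 ✓
b·c²: (-783/2254)·529/81 + 544/735·225/64 = 1/3 ✓
b·Ac: 544/735·245/1088 = 1/6 ✓; 3 stages ⇒ order 3.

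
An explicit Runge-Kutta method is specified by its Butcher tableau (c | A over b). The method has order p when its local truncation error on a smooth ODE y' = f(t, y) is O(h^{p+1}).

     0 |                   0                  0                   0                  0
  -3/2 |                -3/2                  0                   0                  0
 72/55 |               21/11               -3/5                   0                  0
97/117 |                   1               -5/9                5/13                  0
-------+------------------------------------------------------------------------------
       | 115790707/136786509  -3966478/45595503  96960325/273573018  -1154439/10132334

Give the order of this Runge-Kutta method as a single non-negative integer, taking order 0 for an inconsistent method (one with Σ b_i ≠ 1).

3

b = (115790707/136786509, -3966478/45595503, 96960325/273573018, -1154439/10132334)
c = (0, -3/2, 72/55, 97/117)
Ac = (0, 0, 9/10, 1147/858)
Σ b_i: 115790707/136786509·1 + (-3966478/45595503)·1 + 96960325/273573018·1 + (-1154439/10132334)·1 = 1 ✓
b·c: (-3966478/45595503)·(-3/2) + 96960325/273573018·72/55 + (-1154439/10132334)·97/117 = 1/2 ✓
b·c²: (-3966478/45595503)·9/4 + 96960325/273573018·5184/3025 + (-1154439/10132334)·9409/13689 = 1/3 ✓
b·Ac: 96960325/273573018·9/10 + (-1154439/10132334)·1147/858 = 1/6 ✓
b·c³: (-3966478/45595503)·(-27/8) + 96960325/273573018·373248/166375 + (-1154439/10132334)·912673/1601613 = 400516268839/391209415740 ≠ 1/4 ⇒ order 3.
b·(c∘Ac): 96960325/273573018·324/275 + (-1154439/10132334)·111259/100386 = 5903035/20264668 ≠ 1/8
b·Ac²: 96960325/273573018·(-27/20) + (-1154439/10132334)·(-18589/31460) = -458247289/1114556740 ≠ 1/12
b·A²c: (-1154439/10132334)·9/26 = -799227/20264668 ≠ 1/24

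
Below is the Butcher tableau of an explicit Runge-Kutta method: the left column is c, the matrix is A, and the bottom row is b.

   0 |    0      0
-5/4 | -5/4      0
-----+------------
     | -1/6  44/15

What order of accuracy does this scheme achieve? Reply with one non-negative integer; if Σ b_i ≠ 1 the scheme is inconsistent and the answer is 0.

b = (-1/6, 44/15)
c = (0, -5/4)
Σ b_i: (-1/6)·1 + 44/15·1 = 83/30 ≠ 1 ⇒ order 0.

0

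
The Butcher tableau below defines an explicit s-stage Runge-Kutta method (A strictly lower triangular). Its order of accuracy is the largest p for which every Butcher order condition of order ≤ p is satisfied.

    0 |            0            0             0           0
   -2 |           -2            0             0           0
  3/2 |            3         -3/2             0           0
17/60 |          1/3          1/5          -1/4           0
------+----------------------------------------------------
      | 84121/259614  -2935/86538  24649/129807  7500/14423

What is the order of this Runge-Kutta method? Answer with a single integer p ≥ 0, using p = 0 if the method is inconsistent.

3

b = (84121/259614, -2935/86538, 24649/129807, 7500/14423)
c = (0, -2, 3/2, 17/60)
Ac = (0, 0, 3, -31/40)
Σ b_i: 84121/259614·1 + (-2935/86538)·1 + 24649/129807·1 + 7500/14423·1 = 1 ✓
b·c: (-2935/86538)·(-2) + 24649/129807·3/2 + 7500/14423·17/60 = 1/2 ✓
b·c²: (-2935/86538)·4 + 24649/129807·9/4 + 7500/14423·289/3600 = 1/3 ✓
b·Ac: 24649/129807·3 + 7500/14423·(-31/40) = 1/6 ✓
b·c³: (-2935/86538)·(-8) + 24649/129807·27/8 + 7500/14423·4913/216000 = 1919131/2076912 ≠ 1/4 ⇒ order 3.
b·(c∘Ac): 24649/129807·9/2 + 7500/14423·(-527/2400) = 85421/115384 ≠ 1/8
b·Ac²: 24649/129807·(-6) + 7500/14423·19/80 = -175817/173076 ≠ 1/12
b·A²c: 7500/14423·(-3/4) = -5625/14423 ≠ 1/24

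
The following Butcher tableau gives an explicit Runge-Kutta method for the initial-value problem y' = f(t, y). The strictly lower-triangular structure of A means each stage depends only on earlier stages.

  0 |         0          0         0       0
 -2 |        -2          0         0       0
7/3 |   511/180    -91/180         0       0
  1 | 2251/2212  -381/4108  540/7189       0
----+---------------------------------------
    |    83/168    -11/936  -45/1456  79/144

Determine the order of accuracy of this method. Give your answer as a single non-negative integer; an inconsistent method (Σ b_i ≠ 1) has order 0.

4

b = (83/168, -11/936, -45/1456, 79/144)
c = (0, -2, 7/3, 1)
Ac = (0, 0, 91/90, 57/158)
Σ b_i: 83/168·1 + (-11/936)·1 + (-45/1456)·1 + 79/144·1 = 1 ✓
b·c: (-11/936)·(-2) + (-45/1456)·7/3 + 79/144·1 = 1/2 ✓
b·c²: (-11/936)·4 + (-45/1456)·49/9 + 79/144·1 = 1/3 ✓
b·Ac: (-45/1456)·91/90 + 79/144·57/158 = 1/6 ✓
b·c³: (-11/936)·(-8) + (-45/1456)·343/27 + 79/144·1 = 1/4 ✓
b·(c∘Ac): (-45/1456)·637/270 + 79/144·57/158 = 1/8 ✓
b·Ac²: (-45/1456)·(-91/45) + 79/144·3/79 = 1/12 ✓
b·A²c: 79/144·6/79 = 1/24 ✓; 4 stages ⇒ order 4.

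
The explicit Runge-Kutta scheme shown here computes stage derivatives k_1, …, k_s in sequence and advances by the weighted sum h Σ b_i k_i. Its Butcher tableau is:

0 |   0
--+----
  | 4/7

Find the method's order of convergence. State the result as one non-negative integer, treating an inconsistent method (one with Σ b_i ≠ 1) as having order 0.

0

b = (4/7)
c = (0)
Σ b_i: 4/7·1 = 4/7 ≠ 1 ⇒ order 0.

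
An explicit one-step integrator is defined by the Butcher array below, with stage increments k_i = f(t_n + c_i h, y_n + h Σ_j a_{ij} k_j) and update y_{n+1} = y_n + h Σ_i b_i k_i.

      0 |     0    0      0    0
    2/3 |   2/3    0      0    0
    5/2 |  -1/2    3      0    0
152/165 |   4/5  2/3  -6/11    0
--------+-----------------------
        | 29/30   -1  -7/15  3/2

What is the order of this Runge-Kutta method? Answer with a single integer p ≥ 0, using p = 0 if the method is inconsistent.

1

b = (29/30, -1, -7/15, 3/2)
c = (0, 2/3, 5/2, 152/165)
Ac = (0, 0, 2, -91/99)
Σ b_i: 29/30·1 + (-1)·1 + (-7/15)·1 + 3/2·1 = 1 ✓
b·c: (-1)·2/3 + (-7/15)·5/2 + 3/2·152/165 = -149/330 ≠ 1/2 ⇒ order 1.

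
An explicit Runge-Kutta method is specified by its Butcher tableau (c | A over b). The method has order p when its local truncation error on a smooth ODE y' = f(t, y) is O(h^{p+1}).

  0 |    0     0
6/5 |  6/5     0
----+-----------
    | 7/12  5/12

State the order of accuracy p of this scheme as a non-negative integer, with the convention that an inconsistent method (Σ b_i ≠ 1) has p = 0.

b = (7/12, 5/12)
c = (0, 6/5)
Σ b_i: 7/12·1 + 5/12·1 = 1 ✓
b·c: 5/12·6/5 = 1/2 ✓; 2 stages ⇒ order 2.

2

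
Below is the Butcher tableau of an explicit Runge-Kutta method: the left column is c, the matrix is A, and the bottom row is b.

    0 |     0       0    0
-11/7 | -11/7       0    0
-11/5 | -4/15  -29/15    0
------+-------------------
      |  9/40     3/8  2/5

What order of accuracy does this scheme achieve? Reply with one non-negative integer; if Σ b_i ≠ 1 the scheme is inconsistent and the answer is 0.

b = (9/40, 3/8, 2/5)
c = (0, -11/7, -11/5)
Ac = (0, 0, 319/105)
Σ b_i: 9/40·1 + 3/8·1 + 2/5·1 = 1 ✓
b·c: 3/8·(-11/7) + 2/5·(-11/5) = -2057/1400 ≠ 1/2 ⇒ order 1.

1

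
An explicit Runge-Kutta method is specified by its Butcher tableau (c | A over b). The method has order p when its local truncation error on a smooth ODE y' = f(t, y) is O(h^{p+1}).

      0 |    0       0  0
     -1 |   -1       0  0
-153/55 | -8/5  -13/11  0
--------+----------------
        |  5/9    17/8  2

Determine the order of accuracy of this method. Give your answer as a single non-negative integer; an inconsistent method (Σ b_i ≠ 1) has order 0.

0

b = (5/9, 17/8, 2)
c = (0, -1, -153/55)
Ac = (0, 0, 13/11)
Σ b_i: 5/9·1 + 17/8·1 + 2·1 = 337/72 ≠ 1 ⇒ order 0.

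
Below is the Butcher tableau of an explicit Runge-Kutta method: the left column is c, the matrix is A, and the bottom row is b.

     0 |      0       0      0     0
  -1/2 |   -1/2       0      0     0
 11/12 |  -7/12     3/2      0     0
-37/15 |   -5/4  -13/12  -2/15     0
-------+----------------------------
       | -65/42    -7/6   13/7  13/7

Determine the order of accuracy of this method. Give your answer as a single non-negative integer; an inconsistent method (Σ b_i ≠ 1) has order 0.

1

b = (-65/42, -7/6, 13/7, 13/7)
c = (0, -1/2, 11/12, -37/15)
Ac = (0, 0, -3/4, 151/360)
Σ b_i: (-65/42)·1 + (-7/6)·1 + 13/7·1 + 13/7·1 = 1 ✓
b·c: (-7/6)·(-1/2) + 13/7·11/12 + 13/7·(-37/15) = -241/105 ≠ 1/2 ⇒ order 1.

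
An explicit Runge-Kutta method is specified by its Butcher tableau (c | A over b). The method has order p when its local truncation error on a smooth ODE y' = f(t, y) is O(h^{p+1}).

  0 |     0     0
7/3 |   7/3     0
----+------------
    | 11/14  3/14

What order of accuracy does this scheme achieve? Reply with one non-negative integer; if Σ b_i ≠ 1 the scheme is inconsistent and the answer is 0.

2

b = (11/14, 3/14)
c = (0, 7/3)
Σ b_i: 11/14·1 + 3/14·1 = 1 ✓
b·c: 3/14·7/3 = 1/2 ✓; 2 stages ⇒ order 2.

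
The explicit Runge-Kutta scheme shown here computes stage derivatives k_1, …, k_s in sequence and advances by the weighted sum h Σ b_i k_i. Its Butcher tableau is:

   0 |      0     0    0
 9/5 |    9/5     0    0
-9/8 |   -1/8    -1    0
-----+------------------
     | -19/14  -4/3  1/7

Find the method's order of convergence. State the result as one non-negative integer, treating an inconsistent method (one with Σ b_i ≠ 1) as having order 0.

0

b = (-19/14, -4/3, 1/7)
c = (0, 9/5, -9/8)
Ac = (0, 0, -9/5)
Σ b_i: (-19/14)·1 + (-4/3)·1 + 1/7·1 = -107/42 ≠ 1 ⇒ order 0.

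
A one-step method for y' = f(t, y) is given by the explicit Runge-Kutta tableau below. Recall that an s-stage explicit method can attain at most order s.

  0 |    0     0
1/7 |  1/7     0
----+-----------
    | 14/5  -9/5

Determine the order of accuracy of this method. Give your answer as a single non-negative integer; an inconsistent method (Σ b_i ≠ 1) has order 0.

b = (14/5, -9/5)
c = (0, 1/7)
Σ b_i: 14/5·1 + (-9/5)·1 = 1 ✓
b·c: (-9/5)·1/7 = -9/35 ≠ 1/2 ⇒ order 1.

1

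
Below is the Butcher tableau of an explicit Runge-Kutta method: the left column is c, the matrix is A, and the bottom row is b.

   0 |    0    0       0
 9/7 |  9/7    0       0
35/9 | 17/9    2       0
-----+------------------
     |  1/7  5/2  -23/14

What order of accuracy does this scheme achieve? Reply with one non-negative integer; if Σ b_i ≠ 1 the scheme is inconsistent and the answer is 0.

b = (1/7, 5/2, -23/14)
c = (0, 9/7, 35/9)
Ac = (0, 0, 18/7)
Σ b_i: 1/7·1 + 5/2·1 + (-23/14)·1 = 1 ✓
b·c: 5/2·9/7 + (-23/14)·35/9 = -200/63 ≠ 1/2 ⇒ order 1.

1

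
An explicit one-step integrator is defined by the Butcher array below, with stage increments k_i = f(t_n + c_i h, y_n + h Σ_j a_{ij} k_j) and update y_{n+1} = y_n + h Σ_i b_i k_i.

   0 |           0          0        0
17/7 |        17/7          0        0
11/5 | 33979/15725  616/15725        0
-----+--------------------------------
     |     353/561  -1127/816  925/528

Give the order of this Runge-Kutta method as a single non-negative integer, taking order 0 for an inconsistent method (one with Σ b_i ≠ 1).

b = (353/561, -1127/816, 925/528)
c = (0, 17/7, 11/5)
Ac = (0, 0, 88/925)
Σ b_i: 353/561·1 + (-1127/816)·1 + 925/528·1 = 1 ✓
b·c: (-1127/816)·17/7 + 925/528·11/5 = 1/2 ✓
b·c²: (-1127/816)·289/49 + 925/528·121/25 = 1/3 ✓
b·Ac: 925/528·88/925 = 1/6 ✓; 3 stages ⇒ order 3.

3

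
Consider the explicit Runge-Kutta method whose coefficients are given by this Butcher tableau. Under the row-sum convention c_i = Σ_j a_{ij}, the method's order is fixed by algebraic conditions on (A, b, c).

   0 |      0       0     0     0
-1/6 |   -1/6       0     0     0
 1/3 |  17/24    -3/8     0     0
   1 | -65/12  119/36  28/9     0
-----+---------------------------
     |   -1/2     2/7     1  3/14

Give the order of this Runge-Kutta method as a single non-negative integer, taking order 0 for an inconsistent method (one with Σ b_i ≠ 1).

4

b = (-1/2, 2/7, 1, 3/14)
c = (0, -1/6, 1/3, 1)
Ac = (0, 0, 1/16, 35/72)
Σ b_i: (-1/2)·1 + 2/7·1 + 1·1 + 3/14·1 = 1 ✓
b·c: 2/7·(-1/6) + 1·1/3 + 3/14·1 = 1/2 ✓
b·c²: 2/7·1/36 + 1·1/9 + 3/14·1 = 1/3 ✓
b·Ac: 1·1/16 + 3/14·35/72 = 1/6 ✓
b·c³: 2/7·(-1/216) + 1·1/27 + 3/14·1 = 1/4 ✓
b·(c∘Ac): 1·1/48 + 3/14·35/72 = 1/8 ✓
b·Ac²: 1·(-1/96) + 3/14·7/16 = 1/12 ✓
b·A²c: 3/14·7/36 = 1/24 ✓; 4 stages ⇒ order 4.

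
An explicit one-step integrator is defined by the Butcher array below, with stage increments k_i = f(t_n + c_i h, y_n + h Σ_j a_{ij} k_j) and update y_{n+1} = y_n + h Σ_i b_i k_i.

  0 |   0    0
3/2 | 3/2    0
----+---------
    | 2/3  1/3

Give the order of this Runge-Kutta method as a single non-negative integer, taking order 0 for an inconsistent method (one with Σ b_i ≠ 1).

2

b = (2/3, 1/3)
c = (0, 3/2)
Σ b_i: 2/3·1 + 1/3·1 = 1 ✓
b·c: 1/3·3/2 = 1/2 ✓; 2 stages ⇒ order 2.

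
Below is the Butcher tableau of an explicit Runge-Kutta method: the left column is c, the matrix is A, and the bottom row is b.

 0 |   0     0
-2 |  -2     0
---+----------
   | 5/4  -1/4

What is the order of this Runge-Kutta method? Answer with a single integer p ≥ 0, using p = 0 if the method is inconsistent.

b = (5/4, -1/4)
c = (0, -2)
Σ b_i: 5/4·1 + (-1/4)·1 = 1 ✓
b·c: (-1/4)·(-2) = 1/2 ✓; 2 stages ⇒ order 2.

2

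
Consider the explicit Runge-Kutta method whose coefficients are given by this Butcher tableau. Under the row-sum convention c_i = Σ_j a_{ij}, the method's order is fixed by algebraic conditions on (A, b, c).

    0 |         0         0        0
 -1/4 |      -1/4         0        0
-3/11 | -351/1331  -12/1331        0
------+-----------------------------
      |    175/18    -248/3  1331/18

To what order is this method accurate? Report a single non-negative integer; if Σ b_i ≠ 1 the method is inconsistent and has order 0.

b = (175/18, -248/3, 1331/18)
c = (0, -1/4, -3/11)
Ac = (0, 0, 3/1331)
Σ b_i: 175/18·1 + (-248/3)·1 + 1331/18·1 = 1 ✓
b·c: (-248/3)·(-1/4) + 1331/18·(-3/11) = 1/2 ✓
b·c²: (-248/3)·1/16 + 1331/18·9/121 = 1/3 ✓
b·Ac: 1331/18·3/1331 = 1/6 ✓; 3 stages ⇒ order 3.

3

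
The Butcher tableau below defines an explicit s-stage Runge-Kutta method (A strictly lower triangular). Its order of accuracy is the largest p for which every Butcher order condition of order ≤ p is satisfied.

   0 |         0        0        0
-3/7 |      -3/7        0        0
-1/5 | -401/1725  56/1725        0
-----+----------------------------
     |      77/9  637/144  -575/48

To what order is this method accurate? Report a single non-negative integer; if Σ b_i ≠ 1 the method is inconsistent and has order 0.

b = (77/9, 637/144, -575/48)
c = (0, -3/7, -1/5)
Ac = (0, 0, -8/575)
Σ b_i: 77/9·1 + 637/144·1 + (-575/48)·1 = 1 ✓
b·c: 637/144·(-3/7) + (-575/48)·(-1/5) = 1/2 ✓
b·c²: 637/144·9/49 + (-575/48)·1/25 = 1/3 ✓
b·Ac: (-575/48)·(-8/575) = 1/6 ✓; 3 stages ⇒ order 3.

3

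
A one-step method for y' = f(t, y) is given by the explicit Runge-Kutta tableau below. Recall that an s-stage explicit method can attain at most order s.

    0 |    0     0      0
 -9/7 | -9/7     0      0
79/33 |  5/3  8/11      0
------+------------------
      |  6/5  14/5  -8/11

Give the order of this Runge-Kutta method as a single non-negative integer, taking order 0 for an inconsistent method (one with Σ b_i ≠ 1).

0

b = (6/5, 14/5, -8/11)
c = (0, -9/7, 79/33)
Ac = (0, 0, -72/77)
Σ b_i: 6/5·1 + 14/5·1 + (-8/11)·1 = 36/11 ≠ 1 ⇒ order 0.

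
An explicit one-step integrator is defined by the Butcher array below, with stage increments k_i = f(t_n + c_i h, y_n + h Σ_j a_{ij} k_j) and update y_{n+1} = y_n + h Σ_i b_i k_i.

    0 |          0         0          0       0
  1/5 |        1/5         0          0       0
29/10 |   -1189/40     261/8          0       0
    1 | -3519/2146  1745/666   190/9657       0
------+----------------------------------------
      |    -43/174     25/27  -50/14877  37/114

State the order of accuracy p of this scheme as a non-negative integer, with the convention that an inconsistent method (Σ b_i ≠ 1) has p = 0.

4

b = (-43/174, 25/27, -50/14877, 37/114)
c = (0, 1/5, 29/10, 1)
Ac = (0, 0, 261/40, 43/74)
Σ b_i: (-43/174)·1 + 25/27·1 + (-50/14877)·1 + 37/114·1 = 1 ✓
b·c: 25/27·1/5 + (-50/14877)·29/10 + 37/114·1 = 1/2 ✓
b·c²: 25/27·1/25 + (-50/14877)·841/100 + 37/114·1 = 1/3 ✓
b·Ac: (-50/14877)·261/40 + 37/114·43/74 = 1/6 ✓
b·c³: 25/27·1/125 + (-50/14877)·24389/1000 + 37/114·1 = 1/4 ✓
b·(c∘Ac): (-50/14877)·7569/400 + 37/114·43/74 = 1/8 ✓
b·Ac²: (-50/14877)·261/200 + 37/114·10/37 = 1/12 ✓
b·A²c: 37/114·19/148 = 1/24 ✓; 4 stages ⇒ order 4.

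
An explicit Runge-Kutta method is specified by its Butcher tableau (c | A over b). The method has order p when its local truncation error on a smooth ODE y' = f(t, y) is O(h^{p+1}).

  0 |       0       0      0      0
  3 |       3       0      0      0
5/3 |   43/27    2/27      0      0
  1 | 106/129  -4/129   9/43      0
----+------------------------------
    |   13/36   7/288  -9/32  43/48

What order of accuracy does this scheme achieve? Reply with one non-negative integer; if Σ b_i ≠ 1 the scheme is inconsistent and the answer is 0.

4

b = (13/36, 7/288, -9/32, 43/48)
c = (0, 3, 5/3, 1)
Ac = (0, 0, 2/9, 11/43)
Σ b_i: 13/36·1 + 7/288·1 + (-9/32)·1 + 43/48·1 = 1 ✓
b·c: 7/288·3 + (-9/32)·5/3 + 43/48·1 = 1/2 ✓
b·c²: 7/288·9 + (-9/32)·25/9 + 43/48·1 = 1/3 ✓
b·Ac: (-9/32)·2/9 + 43/48·11/43 = 1/6 ✓
b·c³: 7/288·27 + (-9/32)·125/27 + 43/48·1 = 1/4 ✓
b·(c∘Ac): (-9/32)·10/27 + 43/48·11/43 = 1/8 ✓
b·Ac²: (-9/32)·2/3 + 43/48·13/43 = 1/12 ✓
b·A²c: 43/48·2/43 = 1/24 ✓; 4 stages ⇒ order 4.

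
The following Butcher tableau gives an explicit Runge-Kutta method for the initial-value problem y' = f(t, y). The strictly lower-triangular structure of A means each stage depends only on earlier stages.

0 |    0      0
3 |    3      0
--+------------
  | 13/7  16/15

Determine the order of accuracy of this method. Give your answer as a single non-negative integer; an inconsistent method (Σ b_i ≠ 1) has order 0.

b = (13/7, 16/15)
c = (0, 3)
Σ b_i: 13/7·1 + 16/15·1 = 307/105 ≠ 1 ⇒ order 0.

0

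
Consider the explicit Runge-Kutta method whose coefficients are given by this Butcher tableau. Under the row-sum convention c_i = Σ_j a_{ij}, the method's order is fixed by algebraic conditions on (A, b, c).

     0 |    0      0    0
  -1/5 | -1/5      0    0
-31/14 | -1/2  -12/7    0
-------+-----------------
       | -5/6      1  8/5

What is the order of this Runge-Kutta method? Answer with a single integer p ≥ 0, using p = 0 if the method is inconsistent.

0

b = (-5/6, 1, 8/5)
c = (0, -1/5, -31/14)
Ac = (0, 0, 12/35)
Σ b_i: (-5/6)·1 + 1·1 + 8/5·1 = 53/30 ≠ 1 ⇒ order 0.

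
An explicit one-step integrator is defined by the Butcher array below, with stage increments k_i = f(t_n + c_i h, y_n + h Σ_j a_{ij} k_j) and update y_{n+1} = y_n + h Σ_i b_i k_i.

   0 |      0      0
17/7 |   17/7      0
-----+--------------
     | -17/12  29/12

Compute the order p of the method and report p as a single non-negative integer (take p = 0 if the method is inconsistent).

1

b = (-17/12, 29/12)
c = (0, 17/7)
Σ b_i: (-17/12)·1 + 29/12·1 = 1 ✓
b·c: 29/12·17/7 = 493/84 ≠ 1/2 ⇒ order 1.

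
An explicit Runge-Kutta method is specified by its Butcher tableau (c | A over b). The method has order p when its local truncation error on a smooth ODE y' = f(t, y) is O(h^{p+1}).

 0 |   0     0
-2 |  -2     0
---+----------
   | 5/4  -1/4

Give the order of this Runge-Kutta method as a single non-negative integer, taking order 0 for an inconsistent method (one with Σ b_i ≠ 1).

b = (5/4, -1/4)
c = (0, -2)
Σ b_i: 5/4·1 + (-1/4)·1 = 1 ✓
b·c: (-1/4)·(-2) = 1/2 ✓; 2 stages ⇒ order 2.

2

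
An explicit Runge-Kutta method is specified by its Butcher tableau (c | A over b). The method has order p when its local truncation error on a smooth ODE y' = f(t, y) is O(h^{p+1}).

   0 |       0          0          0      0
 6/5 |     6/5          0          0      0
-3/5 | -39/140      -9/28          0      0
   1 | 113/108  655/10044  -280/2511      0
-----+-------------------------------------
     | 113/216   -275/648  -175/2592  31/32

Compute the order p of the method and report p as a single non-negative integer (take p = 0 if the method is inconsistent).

b = (113/216, -275/648, -175/2592, 31/32)
c = (0, 6/5, -3/5, 1)
Ac = (0, 0, -27/70, 9/62)
Σ b_i: 113/216·1 + (-275/648)·1 + (-175/2592)·1 + 31/32·1 = 1 ✓
b·c: (-275/648)·6/5 + (-175/2592)·(-3/5) + 31/32·1 = 1/2 ✓
b·c²: (-275/648)·36/25 + (-175/2592)·9/25 + 31/32·1 = 1/3 ✓
b·Ac: (-175/2592)·(-27/70) + 31/32·9/62 = 1/6 ✓
b·c³: (-275/648)·216/125 + (-175/2592)·(-27/125) + 31/32·1 = 1/4 ✓
b·(c∘Ac): (-175/2592)·81/350 + 31/32·9/62 = 1/8 ✓
b·Ac²: (-175/2592)·(-81/175) + 31/32·5/93 = 1/12 ✓
b·A²c: 31/32·4/93 = 1/24 ✓; 4 stages ⇒ order 4.

4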